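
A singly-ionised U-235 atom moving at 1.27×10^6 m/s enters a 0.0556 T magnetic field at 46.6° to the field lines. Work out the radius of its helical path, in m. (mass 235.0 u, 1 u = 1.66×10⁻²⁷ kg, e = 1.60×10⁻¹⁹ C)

Only the perpendicular component v⊥ = v sin46.6° = 9.23×10^5 m/s is bent by the field.
r = m v⊥ /(qB) = (3.90×10^-25)(9.23×10^5) / [(1×1.60×10^-19)(0.0556)] = 40.5 m.

r ≈ 40.5 m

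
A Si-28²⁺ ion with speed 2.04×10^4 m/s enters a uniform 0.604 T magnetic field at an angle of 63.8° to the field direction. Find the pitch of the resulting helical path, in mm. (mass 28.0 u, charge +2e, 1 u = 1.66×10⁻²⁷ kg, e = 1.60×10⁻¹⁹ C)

pitch ≈ 13.6 mm

The velocity component along B is v∥ = v cos63.8° = 9010 m/s.
The cyclotron period T = 2πm/(qB) = 1.51×10^-6 s is set by m, q, B alone.
Pitch = v∥·T = (9010)(1.51×10^-6) = 0.0136 m.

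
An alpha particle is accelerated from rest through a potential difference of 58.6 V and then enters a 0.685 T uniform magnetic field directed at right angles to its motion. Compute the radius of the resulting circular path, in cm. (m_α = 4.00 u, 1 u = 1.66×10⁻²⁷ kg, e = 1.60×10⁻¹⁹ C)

r ≈ 0.228 cm

The kinetic energy gained is K = qV = (2×1.60×10^-19)(58.6) = 1.88×10^-17 J.
v = √(2K/m) = 7.52×10^4 m/s.
r = mv/(qB) = (6.64×10^-27)(7.52×10^4) / [(2×1.60×10^-19)(0.685)] = 2.28×10^-3 m.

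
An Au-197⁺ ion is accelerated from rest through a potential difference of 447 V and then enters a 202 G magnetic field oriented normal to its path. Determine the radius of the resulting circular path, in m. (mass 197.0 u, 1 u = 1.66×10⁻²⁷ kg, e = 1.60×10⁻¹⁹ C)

r ≈ 2.12 m

The kinetic energy gained is K = qV = (1×1.60×10^-19)(447) = 7.15×10^-17 J.
v = √(2K/m) = 2.09×10^4 m/s.
r = mv/(qB) = (3.27×10^-25)(2.09×10^4) / [(1×1.60×10^-19)(0.0202)] = 2.12 m.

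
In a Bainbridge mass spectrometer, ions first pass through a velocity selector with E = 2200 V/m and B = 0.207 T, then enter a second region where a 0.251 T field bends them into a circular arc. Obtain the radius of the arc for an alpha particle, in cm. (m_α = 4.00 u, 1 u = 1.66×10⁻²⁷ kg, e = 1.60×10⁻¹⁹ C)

The selector passes v = E/B = 2200/0.207 = 1.06×10^4 m/s.
In the deflection region, r = mv/(qB₂) = (6.64×10^-27)(1.06×10^4) / [(2×1.60×10^-19)(0.251)] = 8.79×10^-4 m.

r ≈ 0.0879 cm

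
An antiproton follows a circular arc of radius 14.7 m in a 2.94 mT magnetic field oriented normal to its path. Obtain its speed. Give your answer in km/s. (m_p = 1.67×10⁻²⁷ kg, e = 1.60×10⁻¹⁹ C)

v ≈ 4140 km/s

From qvB = mv²/r, v = qBr/m.
v = (1×1.60×10^-19)(2.94×10^-3)(14.7) / (1.67×10^-27) = 4.14×10^6 m/s.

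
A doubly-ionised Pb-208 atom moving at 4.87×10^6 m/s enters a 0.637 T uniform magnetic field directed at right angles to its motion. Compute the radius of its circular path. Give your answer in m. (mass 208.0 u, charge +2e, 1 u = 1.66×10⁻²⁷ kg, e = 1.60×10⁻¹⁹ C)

The magnetic force provides the centripetal force: qvB = mv²/r, so r = mv/(qB).
r = (3.45×10^-25 kg)(4.87×10^6 m/s) / [(2×1.60×10^-19 C)(0.637 T)] = 8.25 m.

r ≈ 8.25 m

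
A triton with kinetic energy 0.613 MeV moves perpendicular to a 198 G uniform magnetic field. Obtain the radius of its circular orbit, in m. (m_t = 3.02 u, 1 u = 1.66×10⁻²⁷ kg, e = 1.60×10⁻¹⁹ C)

Convert the energy: K = 0.613 MeV = 9.81×10^-14 J.
v = √(2K/m) = √(2·9.81×10^-14/5.01×10^-27) = 6.26×10^6 m/s.
r = mv/(qB) = (5.01×10^-27)(6.26×10^6) / [(1×1.60×10^-19)(0.0198)] = 9.90 m.

r ≈ 9.90 m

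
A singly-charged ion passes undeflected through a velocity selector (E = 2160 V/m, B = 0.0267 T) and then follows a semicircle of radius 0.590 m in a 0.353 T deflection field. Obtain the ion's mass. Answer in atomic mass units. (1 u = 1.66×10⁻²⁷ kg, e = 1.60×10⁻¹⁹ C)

v = E/B₁ = 8.09×10^4 m/s.
From r = mv/(qB₂), m = qB₂r/v = (1×1.60×10^-19)(0.353)(0.590) / (8.09×10^4) = 4.12×10^-25 kg.
In atomic mass units: m = 4.12×10^-25 / 1.66×10^-27 = 248 u.

m ≈ 248 u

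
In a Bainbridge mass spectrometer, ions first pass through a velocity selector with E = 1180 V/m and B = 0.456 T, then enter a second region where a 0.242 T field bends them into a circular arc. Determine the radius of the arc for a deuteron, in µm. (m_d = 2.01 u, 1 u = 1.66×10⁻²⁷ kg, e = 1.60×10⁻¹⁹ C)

The selector passes v = E/B = 1180/0.456 = 2590 m/s.
In the deflection region, r = mv/(qB₂) = (3.34×10^-27)(2590) / [(1×1.60×10^-19)(0.242)] = 2.23×10^-4 m.

r ≈ 223 µm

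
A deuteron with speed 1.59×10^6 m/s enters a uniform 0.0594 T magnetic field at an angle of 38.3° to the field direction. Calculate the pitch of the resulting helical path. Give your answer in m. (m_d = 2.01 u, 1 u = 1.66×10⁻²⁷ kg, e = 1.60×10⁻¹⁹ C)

pitch ≈ 2.75 m

The velocity component along B is v∥ = v cos38.3° = 1.25×10^6 m/s.
The cyclotron period T = 2πm/(qB) = 2.21×10^-6 s is set by m, q, B alone.
Pitch = v∥·T = (1.25×10^6)(2.21×10^-6) = 2.75 m.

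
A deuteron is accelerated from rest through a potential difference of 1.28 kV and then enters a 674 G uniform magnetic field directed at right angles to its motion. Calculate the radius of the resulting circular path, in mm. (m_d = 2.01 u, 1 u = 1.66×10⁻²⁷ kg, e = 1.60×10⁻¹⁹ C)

r ≈ 108 mm

The kinetic energy gained is K = qV = (1×1.60×10^-19)(1280) = 2.05×10^-16 J.
v = √(2K/m) = 3.50×10^5 m/s.
r = mv/(qB) = (3.34×10^-27)(3.50×10^5) / [(1×1.60×10^-19)(0.0674)] = 0.108 m.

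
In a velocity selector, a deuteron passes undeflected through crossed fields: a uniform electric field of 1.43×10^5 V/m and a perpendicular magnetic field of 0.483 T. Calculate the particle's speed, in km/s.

v ≈ 296 km/s

For zero net force, qE = qvB, so v = E/B.
v = (1.43×10^5) / (0.483) = 2.96×10^5 m/s.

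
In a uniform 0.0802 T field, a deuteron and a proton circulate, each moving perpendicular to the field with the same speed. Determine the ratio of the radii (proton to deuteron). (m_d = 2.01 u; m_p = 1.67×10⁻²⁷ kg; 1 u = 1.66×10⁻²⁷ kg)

r = mv/(qB) ⇒ at equal v, r ∝ m/q.
r_{proton}/r_{deuteron} = 0.501.

ratio ≈ 0.501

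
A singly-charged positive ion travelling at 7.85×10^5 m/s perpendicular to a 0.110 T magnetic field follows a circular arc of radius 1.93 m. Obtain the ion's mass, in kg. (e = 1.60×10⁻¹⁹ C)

qvB = mv²/r ⇒ m = qBr/v.
m = (1×1.60×10^-19)(0.110)(1.93) / (7.85×10^5) = 4.33×10^-26 kg.

m ≈ 4.33×10^-26 kg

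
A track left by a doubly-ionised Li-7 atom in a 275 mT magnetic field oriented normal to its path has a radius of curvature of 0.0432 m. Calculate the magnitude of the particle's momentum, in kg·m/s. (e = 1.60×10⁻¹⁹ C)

p ≈ 3.80×10^-21 kg·m/s

Since qvB = mv²/r, the momentum p = mv = qBr.
p = (2×1.60×10^-19)(0.275)(0.0432) = 3.80×10^-21 kg·m/s.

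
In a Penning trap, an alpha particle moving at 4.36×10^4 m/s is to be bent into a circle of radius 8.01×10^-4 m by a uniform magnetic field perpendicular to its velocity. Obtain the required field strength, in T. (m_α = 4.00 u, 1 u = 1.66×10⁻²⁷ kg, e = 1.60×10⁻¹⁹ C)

qvB = mv²/r gives B = mv/(qr).
B = (6.64×10^-27)(4.36×10^4) / [(2×1.60×10^-19)(8.01×10^-4)] = 1.13 T.

B ≈ 1.13 T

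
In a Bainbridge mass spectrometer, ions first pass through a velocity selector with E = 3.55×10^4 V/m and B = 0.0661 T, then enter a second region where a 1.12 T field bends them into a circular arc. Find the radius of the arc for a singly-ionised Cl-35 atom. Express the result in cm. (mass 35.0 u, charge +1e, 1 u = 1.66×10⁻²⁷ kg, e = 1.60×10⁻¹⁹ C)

The selector passes v = E/B = 3.55×10^4/0.0661 = 5.37×10^5 m/s.
In the deflection region, r = mv/(qB₂) = (5.81×10^-26)(5.37×10^5) / [(1×1.60×10^-19)(1.12)] = 0.174 m.

r ≈ 17.4 cm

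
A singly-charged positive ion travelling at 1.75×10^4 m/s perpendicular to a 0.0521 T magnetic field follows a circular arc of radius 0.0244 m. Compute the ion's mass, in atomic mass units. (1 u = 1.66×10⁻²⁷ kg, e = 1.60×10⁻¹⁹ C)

qvB = mv²/r ⇒ m = qBr/v.
m = (1×1.60×10^-19)(0.0521)(0.0244) / (1.75×10^4) = 1.16×10^-26 kg = 7.00 u.

m ≈ 7.00 u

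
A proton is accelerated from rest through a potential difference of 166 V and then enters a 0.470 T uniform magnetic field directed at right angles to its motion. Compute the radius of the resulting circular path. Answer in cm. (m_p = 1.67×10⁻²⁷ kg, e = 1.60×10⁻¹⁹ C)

The kinetic energy gained is K = qV = (1×1.60×10^-19)(166) = 2.66×10^-17 J.
v = √(2K/m) = 1.78×10^5 m/s.
r = mv/(qB) = (1.67×10^-27)(1.78×10^5) / [(1×1.60×10^-19)(0.470)] = 3.96×10^-3 m.

r ≈ 0.396 cm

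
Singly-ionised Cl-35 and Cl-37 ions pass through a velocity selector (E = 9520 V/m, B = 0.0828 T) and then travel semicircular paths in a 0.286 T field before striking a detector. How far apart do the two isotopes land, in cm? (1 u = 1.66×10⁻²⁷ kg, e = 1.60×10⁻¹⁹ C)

Both emerge at v = E/B₁ = 1.15×10^5 m/s.
r = mv/(qB₂), so r₁ = 0.14598 m and r₂ = 0.15432 m, giving Δr = 8.34×10^-3 m.
After a semicircle each ion lands a diameter 2r from the entry slit, so the separation is 2Δr = 0.0167 m.

Δd ≈ 1.67 cm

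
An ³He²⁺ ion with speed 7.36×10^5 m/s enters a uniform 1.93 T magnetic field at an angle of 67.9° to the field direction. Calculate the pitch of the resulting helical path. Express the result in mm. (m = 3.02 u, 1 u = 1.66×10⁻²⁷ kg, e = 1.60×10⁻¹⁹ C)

The velocity component along B is v∥ = v cos67.9° = 2.77×10^5 m/s.
The cyclotron period T = 2πm/(qB) = 5.10×10^-8 s is set by m, q, B alone.
Pitch = v∥·T = (2.77×10^5)(5.10×10^-8) = 0.0141 m.

pitch ≈ 14.1 mm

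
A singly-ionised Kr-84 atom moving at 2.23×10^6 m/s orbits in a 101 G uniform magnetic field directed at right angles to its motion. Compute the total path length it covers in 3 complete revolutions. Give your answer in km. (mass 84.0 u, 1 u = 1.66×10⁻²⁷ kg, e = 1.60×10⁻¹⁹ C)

L ≈ 3.63 km

r = mv/(qB) = 192 m, so one revolution covers 2πr = 1210 m.
In 3 revolutions: L = 3·2πr = 3630 m.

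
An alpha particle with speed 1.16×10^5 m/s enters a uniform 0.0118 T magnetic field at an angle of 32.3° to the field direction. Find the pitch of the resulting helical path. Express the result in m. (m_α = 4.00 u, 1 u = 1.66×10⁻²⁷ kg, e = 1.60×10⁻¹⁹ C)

pitch ≈ 1.08 m

The velocity component along B is v∥ = v cos32.3° = 9.81×10^4 m/s.
The cyclotron period T = 2πm/(qB) = 1.10×10^-5 s is set by m, q, B alone.
Pitch = v∥·T = (9.81×10^4)(1.10×10^-5) = 1.08 m.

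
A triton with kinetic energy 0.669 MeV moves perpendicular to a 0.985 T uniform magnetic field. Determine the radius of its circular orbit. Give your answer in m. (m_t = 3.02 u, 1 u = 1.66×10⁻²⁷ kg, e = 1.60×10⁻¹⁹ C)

Convert the energy: K = 0.669 MeV = 1.07×10^-13 J.
v = √(2K/m) = √(2·1.07×10^-13/5.01×10^-27) = 6.53×10^6 m/s.
r = mv/(qB) = (5.01×10^-27)(6.53×10^6) / [(1×1.60×10^-19)(0.985)] = 0.208 m.

r ≈ 0.208 m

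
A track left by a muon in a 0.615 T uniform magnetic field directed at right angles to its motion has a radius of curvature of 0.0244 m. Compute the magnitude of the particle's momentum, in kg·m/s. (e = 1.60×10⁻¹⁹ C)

p ≈ 2.40×10^-21 kg·m/s

Since qvB = mv²/r, the momentum p = mv = qBr.
p = (1×1.60×10^-19)(0.615)(0.0244) = 2.40×10^-21 kg·m/s.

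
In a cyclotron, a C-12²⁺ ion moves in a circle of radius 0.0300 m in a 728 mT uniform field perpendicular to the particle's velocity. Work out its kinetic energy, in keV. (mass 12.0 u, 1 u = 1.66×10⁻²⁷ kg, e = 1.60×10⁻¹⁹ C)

v = qBr/m = (2×1.60×10^-19)(0.728)(0.0300) / (1.99×10^-26) = 3.51×10^5 m/s.
K = ½mv² = 0.5·(1.99×10^-26)·(3.51×10^5)² = 1.23×10^-15 J = 7.66 keV.

K ≈ 7.66 keV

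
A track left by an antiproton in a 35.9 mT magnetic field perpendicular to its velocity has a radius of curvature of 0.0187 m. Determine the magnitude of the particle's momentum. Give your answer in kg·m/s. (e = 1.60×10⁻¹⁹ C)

p ≈ 1.07×10^-22 kg·m/s

Since qvB = mv²/r, the momentum p = mv = qBr.
p = (1×1.60×10^-19)(0.0359)(0.0187) = 1.07×10^-22 kg·m/s.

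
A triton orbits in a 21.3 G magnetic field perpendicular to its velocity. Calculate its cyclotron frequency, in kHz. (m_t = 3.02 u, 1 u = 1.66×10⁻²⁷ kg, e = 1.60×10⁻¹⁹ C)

f ≈ 10.8 kHz

f = qB/(2πm) = (1×1.60×10^-19)(2.13×10^-3) / [2π(5.01×10^-27)] = 1.08×10^4 Hz.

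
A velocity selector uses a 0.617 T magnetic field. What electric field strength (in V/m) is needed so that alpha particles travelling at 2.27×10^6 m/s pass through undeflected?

E ≈ 1.40×10^6 V/m

qE = qvB ⇒ E = vB = (2.27×10^6)(0.617) = 1.40×10^6 V/m.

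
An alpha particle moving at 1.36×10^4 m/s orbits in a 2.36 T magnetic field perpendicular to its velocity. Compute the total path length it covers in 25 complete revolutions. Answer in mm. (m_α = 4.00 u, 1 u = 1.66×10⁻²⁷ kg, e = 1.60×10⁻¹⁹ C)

r = mv/(qB) = 1.20×10^-4 m, so one revolution covers 2πr = 7.51×10^-4 m.
In 25 revolutions: L = 25·2πr = 0.0188 m.

L ≈ 18.8 mm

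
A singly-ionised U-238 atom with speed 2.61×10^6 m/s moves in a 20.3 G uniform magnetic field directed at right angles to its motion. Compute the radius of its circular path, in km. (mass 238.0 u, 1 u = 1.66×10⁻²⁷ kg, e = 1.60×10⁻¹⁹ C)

The magnetic force provides the centripetal force: qvB = mv²/r, so r = mv/(qB).
r = (3.95×10^-25 kg)(2.61×10^6 m/s) / [(1×1.60×10^-19 C)(2.03×10^-3 T)] = 3170 m.

r ≈ 3.17 km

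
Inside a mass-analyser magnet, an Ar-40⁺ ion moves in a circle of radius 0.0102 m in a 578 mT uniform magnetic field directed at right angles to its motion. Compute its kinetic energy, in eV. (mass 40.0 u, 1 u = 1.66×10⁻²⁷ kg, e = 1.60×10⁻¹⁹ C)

v = qBr/m = (1×1.60×10^-19)(0.578)(0.0102) / (6.64×10^-26) = 1.42×10^4 m/s.
K = ½mv² = 0.5·(6.64×10^-26)·(1.42×10^4)² = 6.70×10^-18 J = 41.9 eV.

K ≈ 41.9 eV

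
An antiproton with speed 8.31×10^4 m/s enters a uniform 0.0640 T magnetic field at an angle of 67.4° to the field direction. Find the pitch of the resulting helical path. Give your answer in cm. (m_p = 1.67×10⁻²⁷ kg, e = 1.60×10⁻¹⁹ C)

The velocity component along B is v∥ = v cos67.4° = 3.19×10^4 m/s.
The cyclotron period T = 2πm/(qB) = 1.02×10^-6 s is set by m, q, B alone.
Pitch = v∥·T = (3.19×10^4)(1.02×10^-6) = 0.0327 m.

pitch ≈ 3.27 cm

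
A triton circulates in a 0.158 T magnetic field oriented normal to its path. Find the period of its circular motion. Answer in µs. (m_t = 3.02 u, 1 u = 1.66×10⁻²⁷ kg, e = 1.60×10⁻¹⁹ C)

T ≈ 1.25 µs

The cyclotron period is independent of speed: T = 2πm/(qB).
T = 2π(5.01×10^-27) / [(1×1.60×10^-19)(0.158)] = 1.25×10^-6 s.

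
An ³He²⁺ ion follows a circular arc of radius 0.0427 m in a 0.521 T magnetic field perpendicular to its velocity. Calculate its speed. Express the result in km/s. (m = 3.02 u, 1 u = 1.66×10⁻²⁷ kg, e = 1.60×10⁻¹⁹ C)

v ≈ 1420 km/s

From qvB = mv²/r, v = qBr/m.
v = (2×1.60×10^-19)(0.521)(0.0427) / (5.01×10^-27) = 1.42×10^6 m/s.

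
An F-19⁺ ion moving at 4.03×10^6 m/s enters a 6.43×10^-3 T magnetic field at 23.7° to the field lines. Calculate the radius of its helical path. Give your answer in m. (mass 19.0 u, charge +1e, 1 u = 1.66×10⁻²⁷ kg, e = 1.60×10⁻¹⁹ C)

r ≈ 49.7 m

Only the perpendicular component v⊥ = v sin23.7° = 1.62×10^6 m/s is bent by the field.
r = m v⊥ /(qB) = (3.15×10^-26)(1.62×10^6) / [(1×1.60×10^-19)(6.43×10^-3)] = 49.7 m.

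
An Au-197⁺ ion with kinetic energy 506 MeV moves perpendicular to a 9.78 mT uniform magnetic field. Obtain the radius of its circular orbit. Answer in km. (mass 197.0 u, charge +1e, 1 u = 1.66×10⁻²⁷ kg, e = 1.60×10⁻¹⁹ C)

r ≈ 4.65 km

Convert the energy: K = 506 MeV = 8.10×10^-11 J.
v = √(2K/m) = √(2·8.10×10^-11/3.27×10^-25) = 2.23×10^7 m/s.
r = mv/(qB) = (3.27×10^-25)(2.23×10^7) / [(1×1.60×10^-19)(9.78×10^-3)] = 4650 m.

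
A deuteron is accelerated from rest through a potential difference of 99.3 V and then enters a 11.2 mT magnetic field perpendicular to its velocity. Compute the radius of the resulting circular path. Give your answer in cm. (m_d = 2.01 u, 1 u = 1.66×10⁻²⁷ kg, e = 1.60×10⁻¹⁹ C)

r ≈ 18.2 cm

The kinetic energy gained is K = qV = (1×1.60×10^-19)(99.3) = 1.59×10^-17 J.
v = √(2K/m) = 9.76×10^4 m/s.
r = mv/(qB) = (3.34×10^-27)(9.76×10^4) / [(1×1.60×10^-19)(0.0112)] = 0.182 m.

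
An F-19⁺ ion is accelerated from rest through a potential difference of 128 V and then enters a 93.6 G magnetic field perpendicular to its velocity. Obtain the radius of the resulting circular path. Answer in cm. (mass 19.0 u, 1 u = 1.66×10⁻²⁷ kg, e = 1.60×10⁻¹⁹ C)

The kinetic energy gained is K = qV = (1×1.60×10^-19)(128) = 2.05×10^-17 J.
v = √(2K/m) = 3.60×10^4 m/s.
r = mv/(qB) = (3.15×10^-26)(3.60×10^4) / [(1×1.60×10^-19)(9.36×10^-3)] = 0.759 m.

r ≈ 75.9 cm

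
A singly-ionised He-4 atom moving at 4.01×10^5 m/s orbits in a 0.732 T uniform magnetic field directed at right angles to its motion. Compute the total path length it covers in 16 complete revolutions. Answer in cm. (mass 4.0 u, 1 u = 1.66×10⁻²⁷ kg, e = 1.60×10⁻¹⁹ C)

r = mv/(qB) = 0.0227 m, so one revolution covers 2πr = 0.143 m.
In 16 revolutions: L = 16·2πr = 2.29 m.

L ≈ 229 cm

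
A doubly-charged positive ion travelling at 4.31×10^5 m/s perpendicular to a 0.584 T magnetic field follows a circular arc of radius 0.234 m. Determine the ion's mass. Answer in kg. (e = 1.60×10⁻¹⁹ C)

m ≈ 1.01×10^-25 kg

qvB = mv²/r ⇒ m = qBr/v.
m = (2×1.60×10^-19)(0.584)(0.234) / (4.31×10^5) = 1.01×10^-25 kg.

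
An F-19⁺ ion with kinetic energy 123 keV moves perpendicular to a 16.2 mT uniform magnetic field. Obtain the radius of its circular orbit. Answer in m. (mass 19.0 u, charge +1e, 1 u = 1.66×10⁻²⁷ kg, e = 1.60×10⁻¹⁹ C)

Convert the energy: K = 123 keV = 1.97×10^-14 J.
v = √(2K/m) = √(2·1.97×10^-14/3.15×10^-26) = 1.12×10^6 m/s.
r = mv/(qB) = (3.15×10^-26)(1.12×10^6) / [(1×1.60×10^-19)(0.0162)] = 13.6 m.

r ≈ 13.6 m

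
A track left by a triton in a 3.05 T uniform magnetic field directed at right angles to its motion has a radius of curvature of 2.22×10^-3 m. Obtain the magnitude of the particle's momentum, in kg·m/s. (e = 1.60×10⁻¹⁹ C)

Since qvB = mv²/r, the momentum p = mv = qBr.
p = (1×1.60×10^-19)(3.05)(2.22×10^-3) = 1.08×10^-21 kg·m/s.

p ≈ 1.08×10^-21 kg·m/s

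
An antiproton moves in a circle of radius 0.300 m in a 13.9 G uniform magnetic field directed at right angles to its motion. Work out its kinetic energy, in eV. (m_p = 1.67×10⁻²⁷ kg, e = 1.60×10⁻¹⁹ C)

K ≈ 8.33 eV

v = qBr/m = (1×1.60×10^-19)(1.39×10^-3)(0.300) / (1.67×10^-27) = 4.00×10^4 m/s.
K = ½mv² = 0.5·(1.67×10^-27)·(4.00×10^4)² = 1.33×10^-18 J = 8.33 eV.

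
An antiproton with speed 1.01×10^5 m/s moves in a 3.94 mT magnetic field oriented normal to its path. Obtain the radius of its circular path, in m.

The magnetic force provides the centripetal force: qvB = mv²/r, so r = mv/(qB).
r = (1.67×10^-27 kg)(1.01×10^5 m/s) / [(1×1.60×10^-19 C)(3.94×10^-3 T)] = 0.268 m.

r ≈ 0.268 m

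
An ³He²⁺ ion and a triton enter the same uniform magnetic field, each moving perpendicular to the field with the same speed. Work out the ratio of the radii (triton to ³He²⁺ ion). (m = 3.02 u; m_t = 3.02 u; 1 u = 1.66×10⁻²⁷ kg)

r = mv/(qB) ⇒ at equal v, r ∝ m/q.
r_{triton}/r_{³He²⁺ ion} = 2.00.

ratio ≈ 2.00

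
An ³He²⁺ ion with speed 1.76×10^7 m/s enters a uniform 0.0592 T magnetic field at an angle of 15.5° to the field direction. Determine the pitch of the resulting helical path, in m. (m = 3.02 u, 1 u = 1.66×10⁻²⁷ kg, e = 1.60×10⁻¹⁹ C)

The velocity component along B is v∥ = v cos15.5° = 1.70×10^7 m/s.
The cyclotron period T = 2πm/(qB) = 1.66×10^-6 s is set by m, q, B alone.
Pitch = v∥·T = (1.70×10^7)(1.66×10^-6) = 28.2 m.

pitch ≈ 28.2 m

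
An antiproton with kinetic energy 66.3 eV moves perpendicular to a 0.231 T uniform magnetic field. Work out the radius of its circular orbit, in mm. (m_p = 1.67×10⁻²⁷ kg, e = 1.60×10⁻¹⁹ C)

Convert the energy: K = 66.3 eV = 1.06×10^-17 J.
v = √(2K/m) = √(2·1.06×10^-17/1.67×10^-27) = 1.13×10^5 m/s.
r = mv/(qB) = (1.67×10^-27)(1.13×10^5) / [(1×1.60×10^-19)(0.231)] = 5.09×10^-3 m.

r ≈ 5.09 mm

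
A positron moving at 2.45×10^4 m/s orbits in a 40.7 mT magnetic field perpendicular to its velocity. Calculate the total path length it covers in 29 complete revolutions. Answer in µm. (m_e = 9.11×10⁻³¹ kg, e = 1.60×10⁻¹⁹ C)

L ≈ 625 µm

r = mv/(qB) = 3.43×10^-6 m, so one revolution covers 2πr = 2.15×10^-5 m.
In 29 revolutions: L = 29·2πr = 6.25×10^-4 m.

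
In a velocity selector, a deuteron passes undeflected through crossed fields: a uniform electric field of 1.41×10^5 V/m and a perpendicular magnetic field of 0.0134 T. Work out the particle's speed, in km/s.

v ≈ 10500 km/s

For zero net force, qE = qvB, so v = E/B.
v = (1.41×10^5) / (0.0134) = 1.05×10^7 m/s.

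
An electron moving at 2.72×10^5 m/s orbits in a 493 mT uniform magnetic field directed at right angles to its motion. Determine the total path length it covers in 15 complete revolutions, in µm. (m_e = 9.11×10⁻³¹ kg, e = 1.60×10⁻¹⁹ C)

L ≈ 296 µm

r = mv/(qB) = 3.14×10^-6 m, so one revolution covers 2πr = 1.97×10^-5 m.
In 15 revolutions: L = 15·2πr = 2.96×10^-4 m.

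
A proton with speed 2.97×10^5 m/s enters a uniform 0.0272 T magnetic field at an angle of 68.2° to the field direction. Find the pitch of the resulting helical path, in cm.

pitch ≈ 26.6 cm

The velocity component along B is v∥ = v cos68.2° = 1.10×10^5 m/s.
The cyclotron period T = 2πm/(qB) = 2.41×10^-6 s is set by m, q, B alone.
Pitch = v∥·T = (1.10×10^5)(2.41×10^-6) = 0.266 m.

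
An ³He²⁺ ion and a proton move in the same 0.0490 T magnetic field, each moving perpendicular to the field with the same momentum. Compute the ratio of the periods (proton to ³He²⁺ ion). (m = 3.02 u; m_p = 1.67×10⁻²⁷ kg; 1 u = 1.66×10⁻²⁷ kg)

T = 2πm/(qB) is independent of speed, so T₂/T₁ = (m₂/q₂)/(m₁/q₁).
T_{proton}/T_{³He²⁺ ion} = (1.67×10^-27/1e) / (5.01×10^-27/2e) = 0.666.

ratio ≈ 0.666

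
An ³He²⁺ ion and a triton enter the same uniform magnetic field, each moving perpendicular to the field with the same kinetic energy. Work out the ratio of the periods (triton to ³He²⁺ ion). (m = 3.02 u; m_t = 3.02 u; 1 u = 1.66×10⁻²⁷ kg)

T = 2πm/(qB) is independent of speed, so T₂/T₁ = (m₂/q₂)/(m₁/q₁).
T_{triton}/T_{³He²⁺ ion} = (5.01×10^-27/1e) / (5.01×10^-27/2e) = 2.00.

ratio ≈ 2.00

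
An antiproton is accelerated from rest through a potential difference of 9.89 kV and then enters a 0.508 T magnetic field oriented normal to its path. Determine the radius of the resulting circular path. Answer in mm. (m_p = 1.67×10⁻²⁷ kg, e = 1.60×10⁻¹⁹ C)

The kinetic energy gained is K = qV = (1×1.60×10^-19)(9890) = 1.58×10^-15 J.
v = √(2K/m) = 1.38×10^6 m/s.
r = mv/(qB) = (1.67×10^-27)(1.38×10^6) / [(1×1.60×10^-19)(0.508)] = 0.0283 m.

r ≈ 28.3 mm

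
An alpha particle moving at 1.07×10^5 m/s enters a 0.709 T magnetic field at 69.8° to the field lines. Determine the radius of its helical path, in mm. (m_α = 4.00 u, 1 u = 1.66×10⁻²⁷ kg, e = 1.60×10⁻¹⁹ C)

Only the perpendicular component v⊥ = v sin69.8° = 1.00×10^5 m/s is bent by the field.
r = m v⊥ /(qB) = (6.64×10^-27)(1.00×10^5) / [(2×1.60×10^-19)(0.709)] = 2.94×10^-3 m.

r ≈ 2.94 mm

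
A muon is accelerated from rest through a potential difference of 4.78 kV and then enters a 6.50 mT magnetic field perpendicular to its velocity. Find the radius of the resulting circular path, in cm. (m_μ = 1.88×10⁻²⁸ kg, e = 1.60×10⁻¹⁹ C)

The kinetic energy gained is K = qV = (1×1.60×10^-19)(4780) = 7.65×10^-16 J.
v = √(2K/m) = 2.85×10^6 m/s.
r = mv/(qB) = (1.88×10^-28)(2.85×10^6) / [(1×1.60×10^-19)(6.50×10^-3)] = 0.516 m.

r ≈ 51.6 cm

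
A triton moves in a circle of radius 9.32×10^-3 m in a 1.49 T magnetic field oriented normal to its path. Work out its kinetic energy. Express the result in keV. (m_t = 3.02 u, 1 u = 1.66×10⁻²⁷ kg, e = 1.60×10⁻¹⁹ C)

K ≈ 3.08 keV

v = qBr/m = (1×1.60×10^-19)(1.49)(9.32×10^-3) / (5.01×10^-27) = 4.43×10^5 m/s.
K = ½mv² = 0.5·(5.01×10^-27)·(4.43×10^5)² = 4.92×10^-16 J = 3.08 keV.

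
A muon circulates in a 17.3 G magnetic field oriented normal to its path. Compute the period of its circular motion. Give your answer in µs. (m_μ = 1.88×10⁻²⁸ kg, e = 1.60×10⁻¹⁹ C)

T ≈ 4.27 µs

The cyclotron period is independent of speed: T = 2πm/(qB).
T = 2π(1.88×10^-28) / [(1×1.60×10^-19)(1.73×10^-3)] = 4.27×10^-6 s.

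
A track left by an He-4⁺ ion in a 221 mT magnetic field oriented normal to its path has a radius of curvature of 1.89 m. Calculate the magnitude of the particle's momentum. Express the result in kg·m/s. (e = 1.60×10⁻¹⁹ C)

Since qvB = mv²/r, the momentum p = mv = qBr.
p = (1×1.60×10^-19)(0.221)(1.89) = 6.68×10^-20 kg·m/s.

p ≈ 6.68×10^-20 kg·m/s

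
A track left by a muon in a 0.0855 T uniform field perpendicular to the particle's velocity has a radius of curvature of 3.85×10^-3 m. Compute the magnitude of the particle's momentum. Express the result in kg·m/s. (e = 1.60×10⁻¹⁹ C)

Since qvB = mv²/r, the momentum p = mv = qBr.
p = (1×1.60×10^-19)(0.0855)(3.85×10^-3) = 5.27×10^-23 kg·m/s.

p ≈ 5.27×10^-23 kg·m/s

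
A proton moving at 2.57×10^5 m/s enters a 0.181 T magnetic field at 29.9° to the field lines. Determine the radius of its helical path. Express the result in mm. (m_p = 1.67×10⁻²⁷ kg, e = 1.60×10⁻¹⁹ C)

r ≈ 7.39 mm

Only the perpendicular component v⊥ = v sin29.9° = 1.28×10^5 m/s is bent by the field.
r = m v⊥ /(qB) = (1.67×10^-27)(1.28×10^5) / [(1×1.60×10^-19)(0.181)] = 7.39×10^-3 m.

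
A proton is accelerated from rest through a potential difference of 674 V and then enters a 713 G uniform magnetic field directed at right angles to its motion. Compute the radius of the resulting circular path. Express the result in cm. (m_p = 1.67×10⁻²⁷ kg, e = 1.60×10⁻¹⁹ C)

r ≈ 5.26 cm

The kinetic energy gained is K = qV = (1×1.60×10^-19)(674) = 1.08×10^-16 J.
v = √(2K/m) = 3.59×10^5 m/s.
r = mv/(qB) = (1.67×10^-27)(3.59×10^5) / [(1×1.60×10^-19)(0.0713)] = 0.0526 m.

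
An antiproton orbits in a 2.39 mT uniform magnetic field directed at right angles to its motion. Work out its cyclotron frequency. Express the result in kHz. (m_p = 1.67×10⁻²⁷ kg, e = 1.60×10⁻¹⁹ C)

f ≈ 36.4 kHz

f = qB/(2πm) = (1×1.60×10^-19)(2.39×10^-3) / [2π(1.67×10^-27)] = 3.64×10^4 Hz.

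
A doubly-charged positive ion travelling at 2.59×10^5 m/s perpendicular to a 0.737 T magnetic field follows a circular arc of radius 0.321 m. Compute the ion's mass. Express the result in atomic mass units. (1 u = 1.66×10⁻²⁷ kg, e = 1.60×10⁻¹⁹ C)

m ≈ 176 u

qvB = mv²/r ⇒ m = qBr/v.
m = (2×1.60×10^-19)(0.737)(0.321) / (2.59×10^5) = 2.92×10^-25 kg = 176 u.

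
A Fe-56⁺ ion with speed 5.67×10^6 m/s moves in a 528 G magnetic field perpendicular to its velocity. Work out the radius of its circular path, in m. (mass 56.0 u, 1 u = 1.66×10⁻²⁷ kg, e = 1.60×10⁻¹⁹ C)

r ≈ 62.4 m

The magnetic force provides the centripetal force: qvB = mv²/r, so r = mv/(qB).
r = (9.30×10^-26 kg)(5.67×10^6 m/s) / [(1×1.60×10^-19 C)(0.0528 T)] = 62.4 m.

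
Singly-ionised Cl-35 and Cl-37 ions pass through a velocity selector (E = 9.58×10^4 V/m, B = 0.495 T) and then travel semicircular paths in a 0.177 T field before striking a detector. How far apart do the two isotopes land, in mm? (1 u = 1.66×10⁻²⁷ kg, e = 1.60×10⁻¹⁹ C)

Both emerge at v = E/B₁ = 1.94×10^5 m/s.
r = mv/(qB₂), so r₁ = 0.3970 m and r₂ = 0.4197 m, giving Δr = 0.0227 m.
After a semicircle each ion lands a diameter 2r from the entry slit, so the separation is 2Δr = 0.0454 m.

Δd ≈ 45.4 mm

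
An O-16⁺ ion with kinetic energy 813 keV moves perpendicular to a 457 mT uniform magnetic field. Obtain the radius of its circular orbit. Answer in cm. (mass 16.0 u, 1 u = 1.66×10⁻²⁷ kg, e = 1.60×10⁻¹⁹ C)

Convert the energy: K = 813 keV = 1.30×10^-13 J.
v = √(2K/m) = √(2·1.30×10^-13/2.66×10^-26) = 3.13×10^6 m/s.
r = mv/(qB) = (2.66×10^-26)(3.13×10^6) / [(1×1.60×10^-19)(0.457)] = 1.14 m.

r ≈ 114 cm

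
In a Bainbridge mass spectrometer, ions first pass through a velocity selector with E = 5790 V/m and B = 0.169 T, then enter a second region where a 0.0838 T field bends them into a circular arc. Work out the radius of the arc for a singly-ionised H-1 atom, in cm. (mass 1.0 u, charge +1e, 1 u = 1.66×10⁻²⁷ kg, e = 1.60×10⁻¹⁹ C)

The selector passes v = E/B = 5790/0.169 = 3.43×10^4 m/s.
In the deflection region, r = mv/(qB₂) = (1.66×10^-27)(3.43×10^4) / [(1×1.60×10^-19)(0.0838)] = 4.24×10^-3 m.

r ≈ 0.424 cm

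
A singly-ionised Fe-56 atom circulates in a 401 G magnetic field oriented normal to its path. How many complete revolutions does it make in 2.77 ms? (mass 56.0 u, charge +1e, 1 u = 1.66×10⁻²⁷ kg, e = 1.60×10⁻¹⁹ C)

T = 2πm/(qB) = 2π(9.296×10^-26) / [(1×1.60×10^-19)(0.0401)] = 9.1036×10^-5 s.
N = t/T = 2.77×10^-3 / 9.1036×10^-5 ≈ 30.43, so 30 complete revolutions.

N = 30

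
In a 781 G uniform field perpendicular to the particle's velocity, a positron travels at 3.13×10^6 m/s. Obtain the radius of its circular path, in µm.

The magnetic force provides the centripetal force: qvB = mv²/r, so r = mv/(qB).
r = (9.11×10^-31 kg)(3.13×10^6 m/s) / [(1×1.60×10^-19 C)(0.0781 T)] = 2.28×10^-4 m.

r ≈ 228 µm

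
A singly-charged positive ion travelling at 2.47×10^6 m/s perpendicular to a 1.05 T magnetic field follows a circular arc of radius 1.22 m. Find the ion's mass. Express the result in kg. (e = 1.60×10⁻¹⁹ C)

qvB = mv²/r ⇒ m = qBr/v.
m = (1×1.60×10^-19)(1.05)(1.22) / (2.47×10^6) = 8.30×10^-26 kg.

m ≈ 8.30×10^-26 kg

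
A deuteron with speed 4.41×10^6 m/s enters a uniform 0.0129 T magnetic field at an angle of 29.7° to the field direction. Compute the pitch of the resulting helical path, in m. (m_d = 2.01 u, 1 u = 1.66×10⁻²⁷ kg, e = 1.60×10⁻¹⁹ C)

The velocity component along B is v∥ = v cos29.7° = 3.83×10^6 m/s.
The cyclotron period T = 2πm/(qB) = 1.02×10^-5 s is set by m, q, B alone.
Pitch = v∥·T = (3.83×10^6)(1.02×10^-5) = 38.9 m.

pitch ≈ 38.9 m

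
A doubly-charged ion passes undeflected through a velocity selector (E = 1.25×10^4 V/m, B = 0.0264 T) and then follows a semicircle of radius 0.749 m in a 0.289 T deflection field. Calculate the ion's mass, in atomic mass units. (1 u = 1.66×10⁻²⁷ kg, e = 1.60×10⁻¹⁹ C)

m ≈ 88.1 u

v = E/B₁ = 4.73×10^5 m/s.
From r = mv/(qB₂), m = qB₂r/v = (2×1.60×10^-19)(0.289)(0.749) / (4.73×10^5) = 1.46×10^-25 kg.
In atomic mass units: m = 1.46×10^-25 / 1.66×10^-27 = 88.1 u.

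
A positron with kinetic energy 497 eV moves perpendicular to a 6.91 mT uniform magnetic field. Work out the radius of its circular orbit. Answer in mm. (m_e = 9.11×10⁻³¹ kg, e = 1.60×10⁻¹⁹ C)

Convert the energy: K = 497 eV = 7.95×10^-17 J.
v = √(2K/m) = √(2·7.95×10^-17/9.11×10^-31) = 1.32×10^7 m/s.
r = mv/(qB) = (9.11×10^-31)(1.32×10^7) / [(1×1.60×10^-19)(6.91×10^-3)] = 0.0109 m.

r ≈ 10.9 mm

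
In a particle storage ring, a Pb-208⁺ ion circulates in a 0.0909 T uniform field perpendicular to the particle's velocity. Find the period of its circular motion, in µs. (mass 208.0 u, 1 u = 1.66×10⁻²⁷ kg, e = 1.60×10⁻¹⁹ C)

The cyclotron period is independent of speed: T = 2πm/(qB).
T = 2π(3.45×10^-25) / [(1×1.60×10^-19)(0.0909)] = 1.49×10^-4 s.

T ≈ 149 µs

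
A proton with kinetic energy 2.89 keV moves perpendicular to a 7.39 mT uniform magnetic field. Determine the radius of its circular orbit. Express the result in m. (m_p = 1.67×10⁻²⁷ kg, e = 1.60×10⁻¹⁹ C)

r ≈ 1.05 m

Convert the energy: K = 2.89 keV = 4.62×10^-16 J.
v = √(2K/m) = √(2·4.62×10^-16/1.67×10^-27) = 7.44×10^5 m/s.
r = mv/(qB) = (1.67×10^-27)(7.44×10^5) / [(1×1.60×10^-19)(7.39×10^-3)] = 1.05 m.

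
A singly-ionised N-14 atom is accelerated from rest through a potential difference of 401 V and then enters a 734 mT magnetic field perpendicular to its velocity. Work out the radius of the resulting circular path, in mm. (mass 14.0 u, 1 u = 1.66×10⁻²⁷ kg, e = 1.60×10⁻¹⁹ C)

r ≈ 14.7 mm

The kinetic energy gained is K = qV = (1×1.60×10^-19)(401) = 6.42×10^-17 J.
v = √(2K/m) = 7.43×10^4 m/s.
r = mv/(qB) = (2.32×10^-26)(7.43×10^4) / [(1×1.60×10^-19)(0.734)] = 0.0147 m.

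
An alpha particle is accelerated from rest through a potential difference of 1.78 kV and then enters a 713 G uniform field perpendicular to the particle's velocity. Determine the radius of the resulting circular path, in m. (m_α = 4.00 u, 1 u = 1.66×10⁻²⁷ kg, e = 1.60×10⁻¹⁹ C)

r ≈ 0.121 m

The kinetic energy gained is K = qV = (2×1.60×10^-19)(1780) = 5.70×10^-16 J.
v = √(2K/m) = 4.14×10^5 m/s.
r = mv/(qB) = (6.64×10^-27)(4.14×10^5) / [(2×1.60×10^-19)(0.0713)] = 0.121 m.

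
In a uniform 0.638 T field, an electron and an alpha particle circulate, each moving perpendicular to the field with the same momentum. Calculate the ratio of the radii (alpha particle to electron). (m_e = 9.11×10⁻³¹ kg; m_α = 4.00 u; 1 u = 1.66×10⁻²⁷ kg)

ratio ≈ 0.500

r = p/(qB) ⇒ at equal p, r ∝ 1/q.
r_{alpha particle}/r_{electron} = 0.500.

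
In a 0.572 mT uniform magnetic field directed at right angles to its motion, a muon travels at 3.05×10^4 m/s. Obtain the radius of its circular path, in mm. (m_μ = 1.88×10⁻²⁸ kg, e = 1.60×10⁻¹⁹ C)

The magnetic force provides the centripetal force: qvB = mv²/r, so r = mv/(qB).
r = (1.88×10^-28 kg)(3.05×10^4 m/s) / [(1×1.60×10^-19 C)(5.72×10^-4 T)] = 0.0627 m.

r ≈ 62.7 mm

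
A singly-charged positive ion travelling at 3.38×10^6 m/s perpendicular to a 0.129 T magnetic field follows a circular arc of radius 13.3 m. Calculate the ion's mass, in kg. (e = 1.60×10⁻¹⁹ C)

m ≈ 8.12×10^-26 kg

qvB = mv²/r ⇒ m = qBr/v.
m = (1×1.60×10^-19)(0.129)(13.3) / (3.38×10^6) = 8.12×10^-26 kg.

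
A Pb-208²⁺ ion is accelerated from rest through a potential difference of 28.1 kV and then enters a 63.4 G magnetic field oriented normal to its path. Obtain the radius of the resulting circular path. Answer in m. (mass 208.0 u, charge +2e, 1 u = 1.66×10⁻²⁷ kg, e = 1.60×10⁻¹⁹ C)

r ≈ 38.8 m

The kinetic energy gained is K = qV = (2×1.60×10^-19)(2.81×10^4) = 8.99×10^-15 J.
v = √(2K/m) = 2.28×10^5 m/s.
r = mv/(qB) = (3.45×10^-25)(2.28×10^5) / [(2×1.60×10^-19)(6.34×10^-3)] = 38.8 m.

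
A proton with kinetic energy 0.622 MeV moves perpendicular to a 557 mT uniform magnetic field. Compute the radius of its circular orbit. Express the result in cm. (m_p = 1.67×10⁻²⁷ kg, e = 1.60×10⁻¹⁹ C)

Convert the energy: K = 0.622 MeV = 9.95×10^-14 J.
v = √(2K/m) = √(2·9.95×10^-14/1.67×10^-27) = 1.09×10^7 m/s.
r = mv/(qB) = (1.67×10^-27)(1.09×10^7) / [(1×1.60×10^-19)(0.557)] = 0.205 m.

r ≈ 20.5 cm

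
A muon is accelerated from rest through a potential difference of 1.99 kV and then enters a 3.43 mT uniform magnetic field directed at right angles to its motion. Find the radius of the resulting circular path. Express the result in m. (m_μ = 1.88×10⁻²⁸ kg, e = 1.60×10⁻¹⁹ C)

r ≈ 0.630 m

The kinetic energy gained is K = qV = (1×1.60×10^-19)(1990) = 3.18×10^-16 J.
v = √(2K/m) = 1.84×10^6 m/s.
r = mv/(qB) = (1.88×10^-28)(1.84×10^6) / [(1×1.60×10^-19)(3.43×10^-3)] = 0.630 m.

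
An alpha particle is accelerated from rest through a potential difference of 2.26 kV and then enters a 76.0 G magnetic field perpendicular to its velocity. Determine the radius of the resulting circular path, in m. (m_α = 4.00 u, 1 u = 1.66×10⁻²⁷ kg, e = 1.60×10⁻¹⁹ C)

The kinetic energy gained is K = qV = (2×1.60×10^-19)(2260) = 7.23×10^-16 J.
v = √(2K/m) = 4.67×10^5 m/s.
r = mv/(qB) = (6.64×10^-27)(4.67×10^5) / [(2×1.60×10^-19)(7.60×10^-3)] = 1.27 m.

r ≈ 1.27 m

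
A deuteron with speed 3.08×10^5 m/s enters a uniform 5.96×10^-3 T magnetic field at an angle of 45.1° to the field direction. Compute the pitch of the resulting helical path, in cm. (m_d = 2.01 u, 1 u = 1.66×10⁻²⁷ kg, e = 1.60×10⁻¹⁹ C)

The velocity component along B is v∥ = v cos45.1° = 2.17×10^5 m/s.
The cyclotron period T = 2πm/(qB) = 2.20×10^-5 s is set by m, q, B alone.
Pitch = v∥·T = (2.17×10^5)(2.20×10^-5) = 4.78 m.

pitch ≈ 478 cm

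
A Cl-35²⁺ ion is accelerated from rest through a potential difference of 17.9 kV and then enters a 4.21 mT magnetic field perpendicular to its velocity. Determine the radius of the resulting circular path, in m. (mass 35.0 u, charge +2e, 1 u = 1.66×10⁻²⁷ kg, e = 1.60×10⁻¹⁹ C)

r ≈ 19.2 m

The kinetic energy gained is K = qV = (2×1.60×10^-19)(1.79×10^4) = 5.73×10^-15 J.
v = √(2K/m) = 4.44×10^5 m/s.
r = mv/(qB) = (5.81×10^-26)(4.44×10^5) / [(2×1.60×10^-19)(4.21×10^-3)] = 19.2 m.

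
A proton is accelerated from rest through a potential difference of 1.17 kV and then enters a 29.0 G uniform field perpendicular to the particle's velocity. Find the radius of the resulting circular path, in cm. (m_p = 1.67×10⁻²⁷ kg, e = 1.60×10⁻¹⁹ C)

The kinetic energy gained is K = qV = (1×1.60×10^-19)(1170) = 1.87×10^-16 J.
v = √(2K/m) = 4.73×10^5 m/s.
r = mv/(qB) = (1.67×10^-27)(4.73×10^5) / [(1×1.60×10^-19)(2.90×10^-3)] = 1.70 m.

r ≈ 170 cm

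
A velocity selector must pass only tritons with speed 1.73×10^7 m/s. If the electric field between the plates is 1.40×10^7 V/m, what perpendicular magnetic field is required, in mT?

qE = qvB ⇒ B = E/v = (1.40×10^7) / (1.73×10^7) = 0.809 T.

B ≈ 809 mT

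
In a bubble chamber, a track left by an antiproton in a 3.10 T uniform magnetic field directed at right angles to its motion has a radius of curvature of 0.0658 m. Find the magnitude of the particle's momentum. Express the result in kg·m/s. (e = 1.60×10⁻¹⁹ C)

Since qvB = mv²/r, the momentum p = mv = qBr.
p = (1×1.60×10^-19)(3.10)(0.0658) = 3.26×10^-20 kg·m/s.

p ≈ 3.26×10^-20 kg·m/s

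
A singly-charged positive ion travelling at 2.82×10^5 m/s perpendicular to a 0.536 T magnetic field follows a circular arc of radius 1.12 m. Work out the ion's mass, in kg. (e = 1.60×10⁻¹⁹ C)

qvB = mv²/r ⇒ m = qBr/v.
m = (1×1.60×10^-19)(0.536)(1.12) / (2.82×10^5) = 3.41×10^-25 kg.

m ≈ 3.41×10^-25 kg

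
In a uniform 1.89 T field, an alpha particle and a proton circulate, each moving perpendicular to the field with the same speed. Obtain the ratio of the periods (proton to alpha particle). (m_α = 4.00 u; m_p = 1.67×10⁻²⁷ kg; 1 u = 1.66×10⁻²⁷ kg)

T = 2πm/(qB) is independent of speed, so T₂/T₁ = (m₂/q₂)/(m₁/q₁).
T_{proton}/T_{alpha particle} = (1.67×10^-27/1e) / (6.64×10^-27/2e) = 0.503.

ratio ≈ 0.503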